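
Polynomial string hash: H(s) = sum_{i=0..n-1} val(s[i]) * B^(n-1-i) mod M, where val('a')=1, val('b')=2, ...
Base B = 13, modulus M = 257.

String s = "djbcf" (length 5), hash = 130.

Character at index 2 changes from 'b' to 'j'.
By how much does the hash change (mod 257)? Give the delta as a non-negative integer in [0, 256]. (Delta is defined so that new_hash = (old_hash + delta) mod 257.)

Delta formula: (val(new) - val(old)) * B^(n-1-k) mod M
  val('j') - val('b') = 10 - 2 = 8
  B^(n-1-k) = 13^2 mod 257 = 169
  Delta = 8 * 169 mod 257 = 67

Answer: 67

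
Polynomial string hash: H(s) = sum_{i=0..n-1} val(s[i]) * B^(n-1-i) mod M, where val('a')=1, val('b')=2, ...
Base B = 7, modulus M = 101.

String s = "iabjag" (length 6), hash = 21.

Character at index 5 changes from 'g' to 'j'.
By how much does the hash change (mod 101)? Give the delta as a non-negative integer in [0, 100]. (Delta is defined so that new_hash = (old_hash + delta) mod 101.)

Answer: 3

Derivation:
Delta formula: (val(new) - val(old)) * B^(n-1-k) mod M
  val('j') - val('g') = 10 - 7 = 3
  B^(n-1-k) = 7^0 mod 101 = 1
  Delta = 3 * 1 mod 101 = 3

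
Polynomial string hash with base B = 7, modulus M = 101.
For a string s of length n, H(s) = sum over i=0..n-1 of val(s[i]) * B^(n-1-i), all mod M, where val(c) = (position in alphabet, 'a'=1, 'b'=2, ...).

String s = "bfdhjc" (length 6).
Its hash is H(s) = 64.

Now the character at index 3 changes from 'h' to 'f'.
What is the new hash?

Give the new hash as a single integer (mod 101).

Answer: 67

Derivation:
val('h') = 8, val('f') = 6
Position k = 3, exponent = n-1-k = 2
B^2 mod M = 7^2 mod 101 = 49
Delta = (6 - 8) * 49 mod 101 = 3
New hash = (64 + 3) mod 101 = 67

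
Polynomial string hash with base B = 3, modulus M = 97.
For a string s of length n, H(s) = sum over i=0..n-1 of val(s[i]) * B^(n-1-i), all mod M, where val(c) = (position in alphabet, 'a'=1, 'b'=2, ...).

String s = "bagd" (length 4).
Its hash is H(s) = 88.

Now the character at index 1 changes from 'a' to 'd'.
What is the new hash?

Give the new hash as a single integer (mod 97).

val('a') = 1, val('d') = 4
Position k = 1, exponent = n-1-k = 2
B^2 mod M = 3^2 mod 97 = 9
Delta = (4 - 1) * 9 mod 97 = 27
New hash = (88 + 27) mod 97 = 18

Answer: 18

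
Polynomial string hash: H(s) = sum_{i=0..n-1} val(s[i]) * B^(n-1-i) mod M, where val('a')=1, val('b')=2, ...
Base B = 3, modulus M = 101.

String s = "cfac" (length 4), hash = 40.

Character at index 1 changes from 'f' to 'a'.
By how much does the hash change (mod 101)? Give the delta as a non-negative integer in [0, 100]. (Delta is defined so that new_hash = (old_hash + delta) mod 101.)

Delta formula: (val(new) - val(old)) * B^(n-1-k) mod M
  val('a') - val('f') = 1 - 6 = -5
  B^(n-1-k) = 3^2 mod 101 = 9
  Delta = -5 * 9 mod 101 = 56

Answer: 56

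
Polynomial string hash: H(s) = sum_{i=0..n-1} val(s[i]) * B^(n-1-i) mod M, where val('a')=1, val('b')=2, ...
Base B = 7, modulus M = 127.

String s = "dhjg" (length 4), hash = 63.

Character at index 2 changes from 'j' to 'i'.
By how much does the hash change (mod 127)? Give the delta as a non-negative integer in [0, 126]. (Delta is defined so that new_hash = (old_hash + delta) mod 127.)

Delta formula: (val(new) - val(old)) * B^(n-1-k) mod M
  val('i') - val('j') = 9 - 10 = -1
  B^(n-1-k) = 7^1 mod 127 = 7
  Delta = -1 * 7 mod 127 = 120

Answer: 120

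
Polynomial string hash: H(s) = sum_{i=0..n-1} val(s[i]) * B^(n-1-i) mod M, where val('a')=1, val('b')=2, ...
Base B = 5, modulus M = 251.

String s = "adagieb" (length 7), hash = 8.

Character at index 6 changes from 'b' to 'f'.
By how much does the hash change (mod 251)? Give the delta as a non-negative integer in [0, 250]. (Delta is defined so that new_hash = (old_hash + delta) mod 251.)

Delta formula: (val(new) - val(old)) * B^(n-1-k) mod M
  val('f') - val('b') = 6 - 2 = 4
  B^(n-1-k) = 5^0 mod 251 = 1
  Delta = 4 * 1 mod 251 = 4

Answer: 4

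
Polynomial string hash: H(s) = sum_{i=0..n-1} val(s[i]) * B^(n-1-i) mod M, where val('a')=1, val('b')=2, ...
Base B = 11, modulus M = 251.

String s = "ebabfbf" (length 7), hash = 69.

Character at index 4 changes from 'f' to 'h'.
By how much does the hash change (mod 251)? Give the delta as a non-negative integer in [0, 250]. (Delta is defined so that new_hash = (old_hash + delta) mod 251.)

Delta formula: (val(new) - val(old)) * B^(n-1-k) mod M
  val('h') - val('f') = 8 - 6 = 2
  B^(n-1-k) = 11^2 mod 251 = 121
  Delta = 2 * 121 mod 251 = 242

Answer: 242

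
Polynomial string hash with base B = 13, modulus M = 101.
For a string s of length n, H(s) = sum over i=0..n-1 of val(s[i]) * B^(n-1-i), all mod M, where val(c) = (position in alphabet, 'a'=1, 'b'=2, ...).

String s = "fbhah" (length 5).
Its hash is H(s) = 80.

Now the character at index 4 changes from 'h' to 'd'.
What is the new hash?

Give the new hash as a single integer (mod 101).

Answer: 76

Derivation:
val('h') = 8, val('d') = 4
Position k = 4, exponent = n-1-k = 0
B^0 mod M = 13^0 mod 101 = 1
Delta = (4 - 8) * 1 mod 101 = 97
New hash = (80 + 97) mod 101 = 76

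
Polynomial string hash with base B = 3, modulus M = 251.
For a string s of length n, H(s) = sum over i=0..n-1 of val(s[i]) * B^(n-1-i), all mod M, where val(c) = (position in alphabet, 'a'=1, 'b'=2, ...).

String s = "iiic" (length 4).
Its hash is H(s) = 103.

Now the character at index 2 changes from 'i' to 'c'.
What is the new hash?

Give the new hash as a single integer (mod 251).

val('i') = 9, val('c') = 3
Position k = 2, exponent = n-1-k = 1
B^1 mod M = 3^1 mod 251 = 3
Delta = (3 - 9) * 3 mod 251 = 233
New hash = (103 + 233) mod 251 = 85

Answer: 85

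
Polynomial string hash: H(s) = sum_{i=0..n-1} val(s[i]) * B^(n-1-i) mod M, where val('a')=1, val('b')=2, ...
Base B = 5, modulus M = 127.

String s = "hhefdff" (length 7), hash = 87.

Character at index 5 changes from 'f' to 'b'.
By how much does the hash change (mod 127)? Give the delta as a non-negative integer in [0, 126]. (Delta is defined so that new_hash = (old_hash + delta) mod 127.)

Answer: 107

Derivation:
Delta formula: (val(new) - val(old)) * B^(n-1-k) mod M
  val('b') - val('f') = 2 - 6 = -4
  B^(n-1-k) = 5^1 mod 127 = 5
  Delta = -4 * 5 mod 127 = 107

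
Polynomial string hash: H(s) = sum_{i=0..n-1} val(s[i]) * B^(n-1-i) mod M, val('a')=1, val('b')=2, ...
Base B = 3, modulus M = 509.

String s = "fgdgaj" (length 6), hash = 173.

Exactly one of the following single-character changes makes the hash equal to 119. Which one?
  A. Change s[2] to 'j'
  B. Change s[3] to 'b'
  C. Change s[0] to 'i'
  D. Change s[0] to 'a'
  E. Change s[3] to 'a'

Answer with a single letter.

Option A: s[2]='d'->'j', delta=(10-4)*3^3 mod 509 = 162, hash=173+162 mod 509 = 335
Option B: s[3]='g'->'b', delta=(2-7)*3^2 mod 509 = 464, hash=173+464 mod 509 = 128
Option C: s[0]='f'->'i', delta=(9-6)*3^5 mod 509 = 220, hash=173+220 mod 509 = 393
Option D: s[0]='f'->'a', delta=(1-6)*3^5 mod 509 = 312, hash=173+312 mod 509 = 485
Option E: s[3]='g'->'a', delta=(1-7)*3^2 mod 509 = 455, hash=173+455 mod 509 = 119 <-- target

Answer: E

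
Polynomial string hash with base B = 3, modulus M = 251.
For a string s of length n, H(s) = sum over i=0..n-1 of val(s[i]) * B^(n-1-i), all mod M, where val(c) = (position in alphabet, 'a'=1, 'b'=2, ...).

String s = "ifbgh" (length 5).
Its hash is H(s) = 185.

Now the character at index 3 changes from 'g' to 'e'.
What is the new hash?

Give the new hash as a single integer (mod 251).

Answer: 179

Derivation:
val('g') = 7, val('e') = 5
Position k = 3, exponent = n-1-k = 1
B^1 mod M = 3^1 mod 251 = 3
Delta = (5 - 7) * 3 mod 251 = 245
New hash = (185 + 245) mod 251 = 179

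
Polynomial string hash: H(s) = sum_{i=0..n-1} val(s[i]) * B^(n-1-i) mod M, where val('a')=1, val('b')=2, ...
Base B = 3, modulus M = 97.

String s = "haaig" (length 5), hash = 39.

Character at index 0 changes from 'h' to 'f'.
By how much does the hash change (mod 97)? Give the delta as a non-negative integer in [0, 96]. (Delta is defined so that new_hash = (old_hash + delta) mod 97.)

Answer: 32

Derivation:
Delta formula: (val(new) - val(old)) * B^(n-1-k) mod M
  val('f') - val('h') = 6 - 8 = -2
  B^(n-1-k) = 3^4 mod 97 = 81
  Delta = -2 * 81 mod 97 = 32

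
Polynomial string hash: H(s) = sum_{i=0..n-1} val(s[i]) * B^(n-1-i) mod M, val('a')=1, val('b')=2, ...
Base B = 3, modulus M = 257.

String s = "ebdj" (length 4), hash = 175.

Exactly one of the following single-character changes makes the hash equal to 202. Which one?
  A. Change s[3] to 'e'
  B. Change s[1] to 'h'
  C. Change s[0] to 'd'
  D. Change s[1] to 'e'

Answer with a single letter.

Answer: D

Derivation:
Option A: s[3]='j'->'e', delta=(5-10)*3^0 mod 257 = 252, hash=175+252 mod 257 = 170
Option B: s[1]='b'->'h', delta=(8-2)*3^2 mod 257 = 54, hash=175+54 mod 257 = 229
Option C: s[0]='e'->'d', delta=(4-5)*3^3 mod 257 = 230, hash=175+230 mod 257 = 148
Option D: s[1]='b'->'e', delta=(5-2)*3^2 mod 257 = 27, hash=175+27 mod 257 = 202 <-- target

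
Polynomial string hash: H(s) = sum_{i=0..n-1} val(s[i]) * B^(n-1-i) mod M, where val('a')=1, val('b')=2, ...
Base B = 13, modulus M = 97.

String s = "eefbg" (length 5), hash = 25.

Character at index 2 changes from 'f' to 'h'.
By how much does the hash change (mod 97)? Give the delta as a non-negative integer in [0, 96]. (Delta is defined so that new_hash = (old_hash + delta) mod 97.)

Answer: 47

Derivation:
Delta formula: (val(new) - val(old)) * B^(n-1-k) mod M
  val('h') - val('f') = 8 - 6 = 2
  B^(n-1-k) = 13^2 mod 97 = 72
  Delta = 2 * 72 mod 97 = 47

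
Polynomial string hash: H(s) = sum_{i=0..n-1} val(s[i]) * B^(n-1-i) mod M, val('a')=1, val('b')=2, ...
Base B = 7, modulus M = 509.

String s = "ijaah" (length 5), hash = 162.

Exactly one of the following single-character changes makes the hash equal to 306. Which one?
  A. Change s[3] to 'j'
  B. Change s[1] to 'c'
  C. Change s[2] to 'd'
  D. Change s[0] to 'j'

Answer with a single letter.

Answer: B

Derivation:
Option A: s[3]='a'->'j', delta=(10-1)*7^1 mod 509 = 63, hash=162+63 mod 509 = 225
Option B: s[1]='j'->'c', delta=(3-10)*7^3 mod 509 = 144, hash=162+144 mod 509 = 306 <-- target
Option C: s[2]='a'->'d', delta=(4-1)*7^2 mod 509 = 147, hash=162+147 mod 509 = 309
Option D: s[0]='i'->'j', delta=(10-9)*7^4 mod 509 = 365, hash=162+365 mod 509 = 18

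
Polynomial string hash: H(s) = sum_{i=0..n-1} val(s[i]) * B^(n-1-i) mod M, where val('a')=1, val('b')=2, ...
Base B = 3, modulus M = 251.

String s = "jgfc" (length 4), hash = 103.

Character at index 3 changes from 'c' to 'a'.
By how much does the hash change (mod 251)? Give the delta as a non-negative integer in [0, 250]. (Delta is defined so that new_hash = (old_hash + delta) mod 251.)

Delta formula: (val(new) - val(old)) * B^(n-1-k) mod M
  val('a') - val('c') = 1 - 3 = -2
  B^(n-1-k) = 3^0 mod 251 = 1
  Delta = -2 * 1 mod 251 = 249

Answer: 249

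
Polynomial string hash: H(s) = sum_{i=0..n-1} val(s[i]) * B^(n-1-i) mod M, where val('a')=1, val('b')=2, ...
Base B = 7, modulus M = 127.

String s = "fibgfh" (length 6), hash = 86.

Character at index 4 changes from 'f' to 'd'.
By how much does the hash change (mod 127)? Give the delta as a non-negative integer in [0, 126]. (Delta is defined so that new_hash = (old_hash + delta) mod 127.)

Answer: 113

Derivation:
Delta formula: (val(new) - val(old)) * B^(n-1-k) mod M
  val('d') - val('f') = 4 - 6 = -2
  B^(n-1-k) = 7^1 mod 127 = 7
  Delta = -2 * 7 mod 127 = 113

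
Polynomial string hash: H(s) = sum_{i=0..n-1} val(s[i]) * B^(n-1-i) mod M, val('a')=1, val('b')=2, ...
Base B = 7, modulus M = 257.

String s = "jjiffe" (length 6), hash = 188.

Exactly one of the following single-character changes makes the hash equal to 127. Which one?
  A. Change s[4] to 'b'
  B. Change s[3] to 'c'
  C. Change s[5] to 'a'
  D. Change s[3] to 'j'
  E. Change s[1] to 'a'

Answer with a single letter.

Answer: D

Derivation:
Option A: s[4]='f'->'b', delta=(2-6)*7^1 mod 257 = 229, hash=188+229 mod 257 = 160
Option B: s[3]='f'->'c', delta=(3-6)*7^2 mod 257 = 110, hash=188+110 mod 257 = 41
Option C: s[5]='e'->'a', delta=(1-5)*7^0 mod 257 = 253, hash=188+253 mod 257 = 184
Option D: s[3]='f'->'j', delta=(10-6)*7^2 mod 257 = 196, hash=188+196 mod 257 = 127 <-- target
Option E: s[1]='j'->'a', delta=(1-10)*7^4 mod 257 = 236, hash=188+236 mod 257 = 167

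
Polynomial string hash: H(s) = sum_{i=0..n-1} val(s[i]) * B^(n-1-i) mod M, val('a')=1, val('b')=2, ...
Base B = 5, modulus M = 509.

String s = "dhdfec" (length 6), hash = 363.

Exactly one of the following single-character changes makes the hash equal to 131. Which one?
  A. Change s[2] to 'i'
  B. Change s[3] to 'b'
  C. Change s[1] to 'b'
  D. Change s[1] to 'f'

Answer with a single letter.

Option A: s[2]='d'->'i', delta=(9-4)*5^3 mod 509 = 116, hash=363+116 mod 509 = 479
Option B: s[3]='f'->'b', delta=(2-6)*5^2 mod 509 = 409, hash=363+409 mod 509 = 263
Option C: s[1]='h'->'b', delta=(2-8)*5^4 mod 509 = 322, hash=363+322 mod 509 = 176
Option D: s[1]='h'->'f', delta=(6-8)*5^4 mod 509 = 277, hash=363+277 mod 509 = 131 <-- target

Answer: D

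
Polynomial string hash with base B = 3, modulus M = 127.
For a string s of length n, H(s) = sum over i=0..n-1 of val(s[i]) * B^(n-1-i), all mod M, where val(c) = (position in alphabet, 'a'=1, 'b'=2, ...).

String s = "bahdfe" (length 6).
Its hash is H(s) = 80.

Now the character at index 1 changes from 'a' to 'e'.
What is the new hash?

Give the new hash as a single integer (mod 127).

Answer: 23

Derivation:
val('a') = 1, val('e') = 5
Position k = 1, exponent = n-1-k = 4
B^4 mod M = 3^4 mod 127 = 81
Delta = (5 - 1) * 81 mod 127 = 70
New hash = (80 + 70) mod 127 = 23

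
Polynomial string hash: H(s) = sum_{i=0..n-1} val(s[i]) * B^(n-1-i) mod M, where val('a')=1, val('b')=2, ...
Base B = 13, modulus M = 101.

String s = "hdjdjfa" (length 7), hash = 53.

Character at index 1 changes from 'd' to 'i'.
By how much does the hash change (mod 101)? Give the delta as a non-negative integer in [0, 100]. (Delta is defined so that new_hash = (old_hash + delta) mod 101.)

Delta formula: (val(new) - val(old)) * B^(n-1-k) mod M
  val('i') - val('d') = 9 - 4 = 5
  B^(n-1-k) = 13^5 mod 101 = 17
  Delta = 5 * 17 mod 101 = 85

Answer: 85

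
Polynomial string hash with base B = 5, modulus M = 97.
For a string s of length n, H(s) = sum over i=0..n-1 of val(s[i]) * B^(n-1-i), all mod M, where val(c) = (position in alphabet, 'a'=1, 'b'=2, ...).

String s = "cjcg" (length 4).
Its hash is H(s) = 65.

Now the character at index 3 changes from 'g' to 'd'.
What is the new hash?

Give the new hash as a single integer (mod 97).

val('g') = 7, val('d') = 4
Position k = 3, exponent = n-1-k = 0
B^0 mod M = 5^0 mod 97 = 1
Delta = (4 - 7) * 1 mod 97 = 94
New hash = (65 + 94) mod 97 = 62

Answer: 62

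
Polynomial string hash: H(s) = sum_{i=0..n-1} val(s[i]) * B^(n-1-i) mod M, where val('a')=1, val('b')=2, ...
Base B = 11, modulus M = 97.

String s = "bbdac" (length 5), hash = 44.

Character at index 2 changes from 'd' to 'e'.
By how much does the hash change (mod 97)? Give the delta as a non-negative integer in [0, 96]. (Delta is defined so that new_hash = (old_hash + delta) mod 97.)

Answer: 24

Derivation:
Delta formula: (val(new) - val(old)) * B^(n-1-k) mod M
  val('e') - val('d') = 5 - 4 = 1
  B^(n-1-k) = 11^2 mod 97 = 24
  Delta = 1 * 24 mod 97 = 24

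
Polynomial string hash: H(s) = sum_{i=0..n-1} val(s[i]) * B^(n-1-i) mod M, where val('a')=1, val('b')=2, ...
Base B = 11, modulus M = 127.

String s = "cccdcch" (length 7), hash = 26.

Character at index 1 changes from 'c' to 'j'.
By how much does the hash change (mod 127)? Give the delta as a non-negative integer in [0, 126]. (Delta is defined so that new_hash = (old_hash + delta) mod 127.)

Delta formula: (val(new) - val(old)) * B^(n-1-k) mod M
  val('j') - val('c') = 10 - 3 = 7
  B^(n-1-k) = 11^5 mod 127 = 15
  Delta = 7 * 15 mod 127 = 105

Answer: 105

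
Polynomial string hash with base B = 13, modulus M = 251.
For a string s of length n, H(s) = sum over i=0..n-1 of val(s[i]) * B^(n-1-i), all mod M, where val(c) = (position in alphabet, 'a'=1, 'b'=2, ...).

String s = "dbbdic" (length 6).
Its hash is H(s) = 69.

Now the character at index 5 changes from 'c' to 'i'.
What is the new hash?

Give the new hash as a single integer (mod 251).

Answer: 75

Derivation:
val('c') = 3, val('i') = 9
Position k = 5, exponent = n-1-k = 0
B^0 mod M = 13^0 mod 251 = 1
Delta = (9 - 3) * 1 mod 251 = 6
New hash = (69 + 6) mod 251 = 75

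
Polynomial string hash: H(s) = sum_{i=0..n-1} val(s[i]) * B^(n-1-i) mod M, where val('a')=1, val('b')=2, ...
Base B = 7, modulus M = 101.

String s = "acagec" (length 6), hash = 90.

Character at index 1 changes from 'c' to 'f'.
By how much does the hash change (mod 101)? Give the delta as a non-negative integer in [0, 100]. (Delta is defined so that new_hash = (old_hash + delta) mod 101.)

Delta formula: (val(new) - val(old)) * B^(n-1-k) mod M
  val('f') - val('c') = 6 - 3 = 3
  B^(n-1-k) = 7^4 mod 101 = 78
  Delta = 3 * 78 mod 101 = 32

Answer: 32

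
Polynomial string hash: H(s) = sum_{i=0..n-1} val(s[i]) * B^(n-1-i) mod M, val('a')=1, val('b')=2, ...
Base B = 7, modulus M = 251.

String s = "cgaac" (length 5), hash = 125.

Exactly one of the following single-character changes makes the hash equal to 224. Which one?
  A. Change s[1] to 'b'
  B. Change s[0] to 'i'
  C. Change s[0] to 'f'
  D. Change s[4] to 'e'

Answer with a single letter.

Answer: B

Derivation:
Option A: s[1]='g'->'b', delta=(2-7)*7^3 mod 251 = 42, hash=125+42 mod 251 = 167
Option B: s[0]='c'->'i', delta=(9-3)*7^4 mod 251 = 99, hash=125+99 mod 251 = 224 <-- target
Option C: s[0]='c'->'f', delta=(6-3)*7^4 mod 251 = 175, hash=125+175 mod 251 = 49
Option D: s[4]='c'->'e', delta=(5-3)*7^0 mod 251 = 2, hash=125+2 mod 251 = 127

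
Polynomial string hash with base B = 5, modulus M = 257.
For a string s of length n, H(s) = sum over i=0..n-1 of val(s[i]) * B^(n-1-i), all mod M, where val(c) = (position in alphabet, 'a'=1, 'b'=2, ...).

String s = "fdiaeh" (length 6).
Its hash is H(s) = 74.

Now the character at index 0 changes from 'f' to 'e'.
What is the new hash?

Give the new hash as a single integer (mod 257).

Answer: 33

Derivation:
val('f') = 6, val('e') = 5
Position k = 0, exponent = n-1-k = 5
B^5 mod M = 5^5 mod 257 = 41
Delta = (5 - 6) * 41 mod 257 = 216
New hash = (74 + 216) mod 257 = 33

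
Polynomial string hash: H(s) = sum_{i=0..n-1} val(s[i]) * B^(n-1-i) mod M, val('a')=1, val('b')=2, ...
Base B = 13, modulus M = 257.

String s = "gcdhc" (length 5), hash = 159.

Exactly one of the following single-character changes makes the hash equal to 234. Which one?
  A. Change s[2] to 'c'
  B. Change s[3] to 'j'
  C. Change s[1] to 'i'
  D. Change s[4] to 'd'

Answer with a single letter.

Option A: s[2]='d'->'c', delta=(3-4)*13^2 mod 257 = 88, hash=159+88 mod 257 = 247
Option B: s[3]='h'->'j', delta=(10-8)*13^1 mod 257 = 26, hash=159+26 mod 257 = 185
Option C: s[1]='c'->'i', delta=(9-3)*13^3 mod 257 = 75, hash=159+75 mod 257 = 234 <-- target
Option D: s[4]='c'->'d', delta=(4-3)*13^0 mod 257 = 1, hash=159+1 mod 257 = 160

Answer: C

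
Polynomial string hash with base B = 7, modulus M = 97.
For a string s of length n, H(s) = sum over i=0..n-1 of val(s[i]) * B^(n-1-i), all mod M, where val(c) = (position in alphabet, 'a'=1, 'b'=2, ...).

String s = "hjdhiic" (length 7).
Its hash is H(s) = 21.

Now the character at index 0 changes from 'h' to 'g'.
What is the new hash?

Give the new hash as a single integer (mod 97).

Answer: 33

Derivation:
val('h') = 8, val('g') = 7
Position k = 0, exponent = n-1-k = 6
B^6 mod M = 7^6 mod 97 = 85
Delta = (7 - 8) * 85 mod 97 = 12
New hash = (21 + 12) mod 97 = 33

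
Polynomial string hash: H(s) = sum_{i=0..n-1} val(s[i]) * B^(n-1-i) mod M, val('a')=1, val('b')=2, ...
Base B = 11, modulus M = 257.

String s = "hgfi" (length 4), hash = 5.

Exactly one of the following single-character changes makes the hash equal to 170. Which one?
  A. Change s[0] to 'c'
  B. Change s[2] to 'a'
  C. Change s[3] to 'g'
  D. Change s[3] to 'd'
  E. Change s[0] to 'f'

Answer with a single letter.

Option A: s[0]='h'->'c', delta=(3-8)*11^3 mod 257 = 27, hash=5+27 mod 257 = 32
Option B: s[2]='f'->'a', delta=(1-6)*11^1 mod 257 = 202, hash=5+202 mod 257 = 207
Option C: s[3]='i'->'g', delta=(7-9)*11^0 mod 257 = 255, hash=5+255 mod 257 = 3
Option D: s[3]='i'->'d', delta=(4-9)*11^0 mod 257 = 252, hash=5+252 mod 257 = 0
Option E: s[0]='h'->'f', delta=(6-8)*11^3 mod 257 = 165, hash=5+165 mod 257 = 170 <-- target

Answer: E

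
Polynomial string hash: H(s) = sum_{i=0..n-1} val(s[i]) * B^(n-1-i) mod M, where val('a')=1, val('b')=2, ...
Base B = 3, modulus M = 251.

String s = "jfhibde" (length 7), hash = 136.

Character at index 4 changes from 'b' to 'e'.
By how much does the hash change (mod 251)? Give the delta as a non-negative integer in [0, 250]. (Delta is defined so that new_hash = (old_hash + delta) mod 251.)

Delta formula: (val(new) - val(old)) * B^(n-1-k) mod M
  val('e') - val('b') = 5 - 2 = 3
  B^(n-1-k) = 3^2 mod 251 = 9
  Delta = 3 * 9 mod 251 = 27

Answer: 27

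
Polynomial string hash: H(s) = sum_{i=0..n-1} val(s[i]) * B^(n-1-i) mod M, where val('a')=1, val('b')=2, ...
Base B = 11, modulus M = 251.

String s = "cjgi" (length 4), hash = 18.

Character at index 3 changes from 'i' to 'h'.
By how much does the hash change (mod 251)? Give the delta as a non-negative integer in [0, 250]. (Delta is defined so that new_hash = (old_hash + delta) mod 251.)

Delta formula: (val(new) - val(old)) * B^(n-1-k) mod M
  val('h') - val('i') = 8 - 9 = -1
  B^(n-1-k) = 11^0 mod 251 = 1
  Delta = -1 * 1 mod 251 = 250

Answer: 250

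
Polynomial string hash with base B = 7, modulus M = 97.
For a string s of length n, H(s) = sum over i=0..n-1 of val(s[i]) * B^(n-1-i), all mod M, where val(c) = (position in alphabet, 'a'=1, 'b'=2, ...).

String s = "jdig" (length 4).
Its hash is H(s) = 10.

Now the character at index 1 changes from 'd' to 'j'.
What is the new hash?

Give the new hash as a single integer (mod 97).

val('d') = 4, val('j') = 10
Position k = 1, exponent = n-1-k = 2
B^2 mod M = 7^2 mod 97 = 49
Delta = (10 - 4) * 49 mod 97 = 3
New hash = (10 + 3) mod 97 = 13

Answer: 13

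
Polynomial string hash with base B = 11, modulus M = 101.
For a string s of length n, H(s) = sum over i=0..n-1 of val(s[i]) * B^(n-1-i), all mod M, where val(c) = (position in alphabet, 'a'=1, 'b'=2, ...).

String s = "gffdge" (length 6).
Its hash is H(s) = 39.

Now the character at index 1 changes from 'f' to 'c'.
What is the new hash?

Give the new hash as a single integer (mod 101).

val('f') = 6, val('c') = 3
Position k = 1, exponent = n-1-k = 4
B^4 mod M = 11^4 mod 101 = 97
Delta = (3 - 6) * 97 mod 101 = 12
New hash = (39 + 12) mod 101 = 51

Answer: 51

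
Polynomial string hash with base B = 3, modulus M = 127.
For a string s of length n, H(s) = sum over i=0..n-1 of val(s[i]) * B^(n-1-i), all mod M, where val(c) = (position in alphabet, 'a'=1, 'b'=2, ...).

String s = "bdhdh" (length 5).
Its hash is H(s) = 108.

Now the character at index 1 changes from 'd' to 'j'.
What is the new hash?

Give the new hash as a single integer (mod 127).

Answer: 16

Derivation:
val('d') = 4, val('j') = 10
Position k = 1, exponent = n-1-k = 3
B^3 mod M = 3^3 mod 127 = 27
Delta = (10 - 4) * 27 mod 127 = 35
New hash = (108 + 35) mod 127 = 16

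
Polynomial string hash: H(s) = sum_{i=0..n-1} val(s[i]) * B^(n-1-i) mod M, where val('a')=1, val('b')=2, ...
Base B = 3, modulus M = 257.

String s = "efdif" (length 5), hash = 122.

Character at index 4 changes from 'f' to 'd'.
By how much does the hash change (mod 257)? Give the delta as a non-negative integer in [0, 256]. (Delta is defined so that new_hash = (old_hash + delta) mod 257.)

Answer: 255

Derivation:
Delta formula: (val(new) - val(old)) * B^(n-1-k) mod M
  val('d') - val('f') = 4 - 6 = -2
  B^(n-1-k) = 3^0 mod 257 = 1
  Delta = -2 * 1 mod 257 = 255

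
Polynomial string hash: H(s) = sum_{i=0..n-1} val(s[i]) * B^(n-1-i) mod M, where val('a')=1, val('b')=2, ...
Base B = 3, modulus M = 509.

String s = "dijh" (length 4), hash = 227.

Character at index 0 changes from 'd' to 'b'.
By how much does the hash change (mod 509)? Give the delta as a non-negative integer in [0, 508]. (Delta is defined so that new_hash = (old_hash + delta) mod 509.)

Answer: 455

Derivation:
Delta formula: (val(new) - val(old)) * B^(n-1-k) mod M
  val('b') - val('d') = 2 - 4 = -2
  B^(n-1-k) = 3^3 mod 509 = 27
  Delta = -2 * 27 mod 509 = 455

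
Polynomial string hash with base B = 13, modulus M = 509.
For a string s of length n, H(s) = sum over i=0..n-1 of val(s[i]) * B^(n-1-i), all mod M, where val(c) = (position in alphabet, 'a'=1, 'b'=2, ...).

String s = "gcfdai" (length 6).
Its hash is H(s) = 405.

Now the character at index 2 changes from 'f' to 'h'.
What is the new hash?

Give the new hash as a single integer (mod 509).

Answer: 218

Derivation:
val('f') = 6, val('h') = 8
Position k = 2, exponent = n-1-k = 3
B^3 mod M = 13^3 mod 509 = 161
Delta = (8 - 6) * 161 mod 509 = 322
New hash = (405 + 322) mod 509 = 218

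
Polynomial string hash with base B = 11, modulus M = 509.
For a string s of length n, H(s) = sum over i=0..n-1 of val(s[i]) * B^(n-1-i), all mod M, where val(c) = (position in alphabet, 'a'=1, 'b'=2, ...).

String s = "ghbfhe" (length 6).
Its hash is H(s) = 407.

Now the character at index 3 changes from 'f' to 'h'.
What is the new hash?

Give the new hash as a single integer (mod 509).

Answer: 140

Derivation:
val('f') = 6, val('h') = 8
Position k = 3, exponent = n-1-k = 2
B^2 mod M = 11^2 mod 509 = 121
Delta = (8 - 6) * 121 mod 509 = 242
New hash = (407 + 242) mod 509 = 140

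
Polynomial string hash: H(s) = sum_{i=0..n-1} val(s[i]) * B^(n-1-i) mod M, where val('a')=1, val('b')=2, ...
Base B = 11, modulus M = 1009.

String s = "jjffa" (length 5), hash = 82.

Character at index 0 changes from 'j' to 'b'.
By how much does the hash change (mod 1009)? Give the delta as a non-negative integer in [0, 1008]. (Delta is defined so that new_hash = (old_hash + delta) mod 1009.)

Delta formula: (val(new) - val(old)) * B^(n-1-k) mod M
  val('b') - val('j') = 2 - 10 = -8
  B^(n-1-k) = 11^4 mod 1009 = 515
  Delta = -8 * 515 mod 1009 = 925

Answer: 925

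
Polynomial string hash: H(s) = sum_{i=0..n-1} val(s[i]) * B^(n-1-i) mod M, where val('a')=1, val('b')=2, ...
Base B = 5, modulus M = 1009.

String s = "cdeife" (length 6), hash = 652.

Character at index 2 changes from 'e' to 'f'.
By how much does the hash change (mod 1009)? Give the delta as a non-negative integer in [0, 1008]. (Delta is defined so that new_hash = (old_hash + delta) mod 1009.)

Answer: 125

Derivation:
Delta formula: (val(new) - val(old)) * B^(n-1-k) mod M
  val('f') - val('e') = 6 - 5 = 1
  B^(n-1-k) = 5^3 mod 1009 = 125
  Delta = 1 * 125 mod 1009 = 125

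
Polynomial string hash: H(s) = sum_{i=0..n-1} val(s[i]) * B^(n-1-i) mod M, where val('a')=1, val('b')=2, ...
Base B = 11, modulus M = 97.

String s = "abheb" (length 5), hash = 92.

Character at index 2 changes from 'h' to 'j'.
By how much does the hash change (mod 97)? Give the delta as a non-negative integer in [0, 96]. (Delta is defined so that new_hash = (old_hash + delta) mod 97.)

Delta formula: (val(new) - val(old)) * B^(n-1-k) mod M
  val('j') - val('h') = 10 - 8 = 2
  B^(n-1-k) = 11^2 mod 97 = 24
  Delta = 2 * 24 mod 97 = 48

Answer: 48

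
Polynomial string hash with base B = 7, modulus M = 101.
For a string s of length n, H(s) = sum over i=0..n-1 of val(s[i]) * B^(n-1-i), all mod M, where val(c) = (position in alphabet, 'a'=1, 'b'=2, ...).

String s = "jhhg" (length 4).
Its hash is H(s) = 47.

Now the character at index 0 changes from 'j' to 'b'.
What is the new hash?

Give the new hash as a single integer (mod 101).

Answer: 30

Derivation:
val('j') = 10, val('b') = 2
Position k = 0, exponent = n-1-k = 3
B^3 mod M = 7^3 mod 101 = 40
Delta = (2 - 10) * 40 mod 101 = 84
New hash = (47 + 84) mod 101 = 30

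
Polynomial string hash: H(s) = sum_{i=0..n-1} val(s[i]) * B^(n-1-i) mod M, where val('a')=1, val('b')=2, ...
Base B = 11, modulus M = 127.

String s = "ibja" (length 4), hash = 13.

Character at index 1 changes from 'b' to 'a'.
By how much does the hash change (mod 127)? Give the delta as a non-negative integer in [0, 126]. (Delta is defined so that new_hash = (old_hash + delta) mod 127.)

Delta formula: (val(new) - val(old)) * B^(n-1-k) mod M
  val('a') - val('b') = 1 - 2 = -1
  B^(n-1-k) = 11^2 mod 127 = 121
  Delta = -1 * 121 mod 127 = 6

Answer: 6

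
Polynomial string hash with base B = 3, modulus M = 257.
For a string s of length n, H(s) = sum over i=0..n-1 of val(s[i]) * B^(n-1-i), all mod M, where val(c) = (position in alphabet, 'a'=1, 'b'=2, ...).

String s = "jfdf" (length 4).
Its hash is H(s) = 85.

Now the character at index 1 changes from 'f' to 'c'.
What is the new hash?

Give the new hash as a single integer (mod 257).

val('f') = 6, val('c') = 3
Position k = 1, exponent = n-1-k = 2
B^2 mod M = 3^2 mod 257 = 9
Delta = (3 - 6) * 9 mod 257 = 230
New hash = (85 + 230) mod 257 = 58

Answer: 58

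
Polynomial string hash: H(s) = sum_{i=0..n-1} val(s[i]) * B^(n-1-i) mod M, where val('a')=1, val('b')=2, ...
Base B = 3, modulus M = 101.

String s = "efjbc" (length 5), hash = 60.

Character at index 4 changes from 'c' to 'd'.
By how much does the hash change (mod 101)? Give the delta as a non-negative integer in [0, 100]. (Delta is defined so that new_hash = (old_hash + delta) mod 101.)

Delta formula: (val(new) - val(old)) * B^(n-1-k) mod M
  val('d') - val('c') = 4 - 3 = 1
  B^(n-1-k) = 3^0 mod 101 = 1
  Delta = 1 * 1 mod 101 = 1

Answer: 1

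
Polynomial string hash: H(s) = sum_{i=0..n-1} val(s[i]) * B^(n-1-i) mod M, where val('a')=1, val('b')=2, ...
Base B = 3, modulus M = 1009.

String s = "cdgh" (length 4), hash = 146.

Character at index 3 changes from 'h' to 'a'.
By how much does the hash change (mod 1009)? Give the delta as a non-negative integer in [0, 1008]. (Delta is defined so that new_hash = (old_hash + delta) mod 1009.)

Answer: 1002

Derivation:
Delta formula: (val(new) - val(old)) * B^(n-1-k) mod M
  val('a') - val('h') = 1 - 8 = -7
  B^(n-1-k) = 3^0 mod 1009 = 1
  Delta = -7 * 1 mod 1009 = 1002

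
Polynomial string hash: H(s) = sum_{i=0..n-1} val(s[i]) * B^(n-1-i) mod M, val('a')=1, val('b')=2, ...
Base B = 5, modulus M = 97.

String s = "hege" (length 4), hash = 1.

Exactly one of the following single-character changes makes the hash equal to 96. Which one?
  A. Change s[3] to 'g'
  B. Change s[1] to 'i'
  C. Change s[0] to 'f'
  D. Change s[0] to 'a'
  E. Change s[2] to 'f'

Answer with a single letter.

Answer: D

Derivation:
Option A: s[3]='e'->'g', delta=(7-5)*5^0 mod 97 = 2, hash=1+2 mod 97 = 3
Option B: s[1]='e'->'i', delta=(9-5)*5^2 mod 97 = 3, hash=1+3 mod 97 = 4
Option C: s[0]='h'->'f', delta=(6-8)*5^3 mod 97 = 41, hash=1+41 mod 97 = 42
Option D: s[0]='h'->'a', delta=(1-8)*5^3 mod 97 = 95, hash=1+95 mod 97 = 96 <-- target
Option E: s[2]='g'->'f', delta=(6-7)*5^1 mod 97 = 92, hash=1+92 mod 97 = 93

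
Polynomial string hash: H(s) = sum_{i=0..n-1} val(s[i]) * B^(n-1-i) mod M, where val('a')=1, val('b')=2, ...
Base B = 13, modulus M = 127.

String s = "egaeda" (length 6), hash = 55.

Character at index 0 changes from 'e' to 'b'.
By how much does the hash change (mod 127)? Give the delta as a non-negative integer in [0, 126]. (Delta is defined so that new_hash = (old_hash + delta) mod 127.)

Answer: 38

Derivation:
Delta formula: (val(new) - val(old)) * B^(n-1-k) mod M
  val('b') - val('e') = 2 - 5 = -3
  B^(n-1-k) = 13^5 mod 127 = 72
  Delta = -3 * 72 mod 127 = 38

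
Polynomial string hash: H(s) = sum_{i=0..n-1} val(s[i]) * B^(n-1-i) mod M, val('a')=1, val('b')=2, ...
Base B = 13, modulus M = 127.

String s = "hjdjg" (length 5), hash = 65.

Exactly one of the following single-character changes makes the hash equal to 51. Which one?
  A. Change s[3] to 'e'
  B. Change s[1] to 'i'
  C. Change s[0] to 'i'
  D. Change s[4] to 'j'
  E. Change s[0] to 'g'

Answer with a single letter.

Option A: s[3]='j'->'e', delta=(5-10)*13^1 mod 127 = 62, hash=65+62 mod 127 = 0
Option B: s[1]='j'->'i', delta=(9-10)*13^3 mod 127 = 89, hash=65+89 mod 127 = 27
Option C: s[0]='h'->'i', delta=(9-8)*13^4 mod 127 = 113, hash=65+113 mod 127 = 51 <-- target
Option D: s[4]='g'->'j', delta=(10-7)*13^0 mod 127 = 3, hash=65+3 mod 127 = 68
Option E: s[0]='h'->'g', delta=(7-8)*13^4 mod 127 = 14, hash=65+14 mod 127 = 79

Answer: C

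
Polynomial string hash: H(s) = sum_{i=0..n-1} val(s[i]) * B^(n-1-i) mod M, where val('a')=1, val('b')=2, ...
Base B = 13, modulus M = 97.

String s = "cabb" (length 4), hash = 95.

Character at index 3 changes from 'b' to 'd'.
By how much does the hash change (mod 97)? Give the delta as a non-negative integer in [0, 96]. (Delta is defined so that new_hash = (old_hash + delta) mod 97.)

Answer: 2

Derivation:
Delta formula: (val(new) - val(old)) * B^(n-1-k) mod M
  val('d') - val('b') = 4 - 2 = 2
  B^(n-1-k) = 13^0 mod 97 = 1
  Delta = 2 * 1 mod 97 = 2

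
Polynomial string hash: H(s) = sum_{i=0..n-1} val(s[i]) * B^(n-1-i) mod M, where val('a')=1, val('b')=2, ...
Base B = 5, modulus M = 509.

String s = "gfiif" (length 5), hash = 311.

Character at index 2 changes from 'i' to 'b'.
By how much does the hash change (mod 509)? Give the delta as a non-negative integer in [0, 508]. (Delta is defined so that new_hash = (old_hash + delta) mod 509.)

Answer: 334

Derivation:
Delta formula: (val(new) - val(old)) * B^(n-1-k) mod M
  val('b') - val('i') = 2 - 9 = -7
  B^(n-1-k) = 5^2 mod 509 = 25
  Delta = -7 * 25 mod 509 = 334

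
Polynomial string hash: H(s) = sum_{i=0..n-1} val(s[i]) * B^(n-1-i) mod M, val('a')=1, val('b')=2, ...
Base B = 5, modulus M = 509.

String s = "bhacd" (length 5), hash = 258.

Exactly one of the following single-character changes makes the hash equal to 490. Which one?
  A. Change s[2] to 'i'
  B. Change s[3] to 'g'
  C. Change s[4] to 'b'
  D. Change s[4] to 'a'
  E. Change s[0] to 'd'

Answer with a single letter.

Answer: E

Derivation:
Option A: s[2]='a'->'i', delta=(9-1)*5^2 mod 509 = 200, hash=258+200 mod 509 = 458
Option B: s[3]='c'->'g', delta=(7-3)*5^1 mod 509 = 20, hash=258+20 mod 509 = 278
Option C: s[4]='d'->'b', delta=(2-4)*5^0 mod 509 = 507, hash=258+507 mod 509 = 256
Option D: s[4]='d'->'a', delta=(1-4)*5^0 mod 509 = 506, hash=258+506 mod 509 = 255
Option E: s[0]='b'->'d', delta=(4-2)*5^4 mod 509 = 232, hash=258+232 mod 509 = 490 <-- target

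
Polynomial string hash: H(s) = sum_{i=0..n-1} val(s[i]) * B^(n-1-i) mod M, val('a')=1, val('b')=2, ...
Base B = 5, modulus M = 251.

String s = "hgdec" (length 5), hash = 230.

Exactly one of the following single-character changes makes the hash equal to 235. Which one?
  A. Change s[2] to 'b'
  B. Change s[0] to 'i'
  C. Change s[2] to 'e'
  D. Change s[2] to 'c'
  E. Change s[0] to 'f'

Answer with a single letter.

Option A: s[2]='d'->'b', delta=(2-4)*5^2 mod 251 = 201, hash=230+201 mod 251 = 180
Option B: s[0]='h'->'i', delta=(9-8)*5^4 mod 251 = 123, hash=230+123 mod 251 = 102
Option C: s[2]='d'->'e', delta=(5-4)*5^2 mod 251 = 25, hash=230+25 mod 251 = 4
Option D: s[2]='d'->'c', delta=(3-4)*5^2 mod 251 = 226, hash=230+226 mod 251 = 205
Option E: s[0]='h'->'f', delta=(6-8)*5^4 mod 251 = 5, hash=230+5 mod 251 = 235 <-- target

Answer: E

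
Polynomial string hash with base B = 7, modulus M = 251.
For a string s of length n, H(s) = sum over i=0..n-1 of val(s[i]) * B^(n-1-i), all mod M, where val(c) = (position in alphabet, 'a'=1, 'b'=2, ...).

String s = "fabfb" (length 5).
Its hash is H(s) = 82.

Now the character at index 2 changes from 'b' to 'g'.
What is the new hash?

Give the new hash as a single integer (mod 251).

Answer: 76

Derivation:
val('b') = 2, val('g') = 7
Position k = 2, exponent = n-1-k = 2
B^2 mod M = 7^2 mod 251 = 49
Delta = (7 - 2) * 49 mod 251 = 245
New hash = (82 + 245) mod 251 = 76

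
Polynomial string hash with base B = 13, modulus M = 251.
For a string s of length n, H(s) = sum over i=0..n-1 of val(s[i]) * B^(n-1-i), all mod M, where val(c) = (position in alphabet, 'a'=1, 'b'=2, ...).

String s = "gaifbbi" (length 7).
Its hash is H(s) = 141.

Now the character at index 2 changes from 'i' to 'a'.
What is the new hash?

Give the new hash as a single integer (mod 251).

val('i') = 9, val('a') = 1
Position k = 2, exponent = n-1-k = 4
B^4 mod M = 13^4 mod 251 = 198
Delta = (1 - 9) * 198 mod 251 = 173
New hash = (141 + 173) mod 251 = 63

Answer: 63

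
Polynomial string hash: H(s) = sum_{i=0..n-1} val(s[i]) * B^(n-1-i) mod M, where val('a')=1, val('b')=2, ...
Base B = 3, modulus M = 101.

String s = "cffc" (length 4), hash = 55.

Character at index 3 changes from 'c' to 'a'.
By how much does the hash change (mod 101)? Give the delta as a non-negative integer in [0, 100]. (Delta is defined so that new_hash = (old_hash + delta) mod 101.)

Delta formula: (val(new) - val(old)) * B^(n-1-k) mod M
  val('a') - val('c') = 1 - 3 = -2
  B^(n-1-k) = 3^0 mod 101 = 1
  Delta = -2 * 1 mod 101 = 99

Answer: 99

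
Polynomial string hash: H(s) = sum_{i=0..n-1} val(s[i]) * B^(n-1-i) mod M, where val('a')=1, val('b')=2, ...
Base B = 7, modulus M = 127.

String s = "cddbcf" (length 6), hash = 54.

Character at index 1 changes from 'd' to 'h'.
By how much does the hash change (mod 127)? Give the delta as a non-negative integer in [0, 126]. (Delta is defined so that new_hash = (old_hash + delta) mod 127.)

Delta formula: (val(new) - val(old)) * B^(n-1-k) mod M
  val('h') - val('d') = 8 - 4 = 4
  B^(n-1-k) = 7^4 mod 127 = 115
  Delta = 4 * 115 mod 127 = 79

Answer: 79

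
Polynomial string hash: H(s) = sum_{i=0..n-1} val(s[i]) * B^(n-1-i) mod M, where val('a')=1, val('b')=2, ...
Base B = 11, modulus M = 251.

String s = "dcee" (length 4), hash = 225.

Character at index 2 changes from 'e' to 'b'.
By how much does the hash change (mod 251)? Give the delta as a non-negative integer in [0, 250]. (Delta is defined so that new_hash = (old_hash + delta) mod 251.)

Delta formula: (val(new) - val(old)) * B^(n-1-k) mod M
  val('b') - val('e') = 2 - 5 = -3
  B^(n-1-k) = 11^1 mod 251 = 11
  Delta = -3 * 11 mod 251 = 218

Answer: 218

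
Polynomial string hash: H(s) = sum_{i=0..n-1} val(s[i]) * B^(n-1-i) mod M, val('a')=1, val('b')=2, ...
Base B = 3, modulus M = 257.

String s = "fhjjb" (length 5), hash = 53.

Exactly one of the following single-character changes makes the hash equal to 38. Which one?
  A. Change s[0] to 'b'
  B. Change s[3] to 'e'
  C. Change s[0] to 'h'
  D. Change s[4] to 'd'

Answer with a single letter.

Option A: s[0]='f'->'b', delta=(2-6)*3^4 mod 257 = 190, hash=53+190 mod 257 = 243
Option B: s[3]='j'->'e', delta=(5-10)*3^1 mod 257 = 242, hash=53+242 mod 257 = 38 <-- target
Option C: s[0]='f'->'h', delta=(8-6)*3^4 mod 257 = 162, hash=53+162 mod 257 = 215
Option D: s[4]='b'->'d', delta=(4-2)*3^0 mod 257 = 2, hash=53+2 mod 257 = 55

Answer: B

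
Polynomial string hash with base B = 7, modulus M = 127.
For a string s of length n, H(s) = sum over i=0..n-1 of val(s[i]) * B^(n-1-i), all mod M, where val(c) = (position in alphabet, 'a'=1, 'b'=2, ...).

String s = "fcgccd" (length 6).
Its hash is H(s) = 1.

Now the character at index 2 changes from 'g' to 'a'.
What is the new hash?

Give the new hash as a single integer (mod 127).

Answer: 102

Derivation:
val('g') = 7, val('a') = 1
Position k = 2, exponent = n-1-k = 3
B^3 mod M = 7^3 mod 127 = 89
Delta = (1 - 7) * 89 mod 127 = 101
New hash = (1 + 101) mod 127 = 102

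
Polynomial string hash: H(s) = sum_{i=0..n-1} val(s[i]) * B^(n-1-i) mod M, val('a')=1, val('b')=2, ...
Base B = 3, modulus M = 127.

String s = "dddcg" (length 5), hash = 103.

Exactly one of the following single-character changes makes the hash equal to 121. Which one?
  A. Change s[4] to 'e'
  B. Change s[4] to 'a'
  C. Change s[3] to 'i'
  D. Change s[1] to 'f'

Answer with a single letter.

Option A: s[4]='g'->'e', delta=(5-7)*3^0 mod 127 = 125, hash=103+125 mod 127 = 101
Option B: s[4]='g'->'a', delta=(1-7)*3^0 mod 127 = 121, hash=103+121 mod 127 = 97
Option C: s[3]='c'->'i', delta=(9-3)*3^1 mod 127 = 18, hash=103+18 mod 127 = 121 <-- target
Option D: s[1]='d'->'f', delta=(6-4)*3^3 mod 127 = 54, hash=103+54 mod 127 = 30

Answer: C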